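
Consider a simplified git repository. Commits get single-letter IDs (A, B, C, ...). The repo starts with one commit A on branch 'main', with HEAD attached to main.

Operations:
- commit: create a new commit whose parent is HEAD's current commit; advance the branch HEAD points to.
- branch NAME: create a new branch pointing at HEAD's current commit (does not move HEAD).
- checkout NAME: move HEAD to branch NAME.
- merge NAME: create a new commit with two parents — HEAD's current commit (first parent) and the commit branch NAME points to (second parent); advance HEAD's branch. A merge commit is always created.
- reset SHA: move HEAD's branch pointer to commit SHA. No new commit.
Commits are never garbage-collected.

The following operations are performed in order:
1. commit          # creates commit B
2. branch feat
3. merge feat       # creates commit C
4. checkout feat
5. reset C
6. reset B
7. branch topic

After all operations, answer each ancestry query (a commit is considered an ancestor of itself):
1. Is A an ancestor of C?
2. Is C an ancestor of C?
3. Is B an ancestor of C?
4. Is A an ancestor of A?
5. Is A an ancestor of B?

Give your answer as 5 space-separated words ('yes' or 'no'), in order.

After op 1 (commit): HEAD=main@B [main=B]
After op 2 (branch): HEAD=main@B [feat=B main=B]
After op 3 (merge): HEAD=main@C [feat=B main=C]
After op 4 (checkout): HEAD=feat@B [feat=B main=C]
After op 5 (reset): HEAD=feat@C [feat=C main=C]
After op 6 (reset): HEAD=feat@B [feat=B main=C]
After op 7 (branch): HEAD=feat@B [feat=B main=C topic=B]
ancestors(C) = {A,B,C}; A in? yes
ancestors(C) = {A,B,C}; C in? yes
ancestors(C) = {A,B,C}; B in? yes
ancestors(A) = {A}; A in? yes
ancestors(B) = {A,B}; A in? yes

Answer: yes yes yes yes yes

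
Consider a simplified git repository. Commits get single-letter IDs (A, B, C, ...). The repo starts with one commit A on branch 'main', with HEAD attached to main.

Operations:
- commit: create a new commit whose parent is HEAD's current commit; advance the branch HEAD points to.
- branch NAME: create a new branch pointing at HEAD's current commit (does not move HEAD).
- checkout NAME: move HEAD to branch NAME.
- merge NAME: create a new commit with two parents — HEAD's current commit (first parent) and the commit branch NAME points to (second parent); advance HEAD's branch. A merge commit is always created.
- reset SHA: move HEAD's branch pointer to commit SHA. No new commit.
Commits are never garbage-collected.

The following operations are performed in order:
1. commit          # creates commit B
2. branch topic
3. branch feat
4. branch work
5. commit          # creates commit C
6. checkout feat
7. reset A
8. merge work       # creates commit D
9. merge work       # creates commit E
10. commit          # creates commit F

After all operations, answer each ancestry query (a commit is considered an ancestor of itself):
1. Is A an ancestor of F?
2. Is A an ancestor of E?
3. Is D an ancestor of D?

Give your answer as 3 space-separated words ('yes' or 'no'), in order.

After op 1 (commit): HEAD=main@B [main=B]
After op 2 (branch): HEAD=main@B [main=B topic=B]
After op 3 (branch): HEAD=main@B [feat=B main=B topic=B]
After op 4 (branch): HEAD=main@B [feat=B main=B topic=B work=B]
After op 5 (commit): HEAD=main@C [feat=B main=C topic=B work=B]
After op 6 (checkout): HEAD=feat@B [feat=B main=C topic=B work=B]
After op 7 (reset): HEAD=feat@A [feat=A main=C topic=B work=B]
After op 8 (merge): HEAD=feat@D [feat=D main=C topic=B work=B]
After op 9 (merge): HEAD=feat@E [feat=E main=C topic=B work=B]
After op 10 (commit): HEAD=feat@F [feat=F main=C topic=B work=B]
ancestors(F) = {A,B,D,E,F}; A in? yes
ancestors(E) = {A,B,D,E}; A in? yes
ancestors(D) = {A,B,D}; D in? yes

Answer: yes yes yes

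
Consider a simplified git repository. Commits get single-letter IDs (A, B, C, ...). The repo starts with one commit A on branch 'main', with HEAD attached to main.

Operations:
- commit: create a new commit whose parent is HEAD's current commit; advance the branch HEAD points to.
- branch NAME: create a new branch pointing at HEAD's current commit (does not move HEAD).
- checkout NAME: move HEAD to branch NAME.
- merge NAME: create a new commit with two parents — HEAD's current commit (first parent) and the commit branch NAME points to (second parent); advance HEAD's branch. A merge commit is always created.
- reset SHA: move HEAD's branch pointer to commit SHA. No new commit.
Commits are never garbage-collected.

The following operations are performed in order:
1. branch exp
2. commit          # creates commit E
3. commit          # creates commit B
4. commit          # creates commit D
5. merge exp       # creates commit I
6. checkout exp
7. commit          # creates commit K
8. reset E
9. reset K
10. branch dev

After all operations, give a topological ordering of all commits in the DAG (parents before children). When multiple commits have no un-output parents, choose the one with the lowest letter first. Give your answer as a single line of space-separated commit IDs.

Answer: A E B D I K

Derivation:
After op 1 (branch): HEAD=main@A [exp=A main=A]
After op 2 (commit): HEAD=main@E [exp=A main=E]
After op 3 (commit): HEAD=main@B [exp=A main=B]
After op 4 (commit): HEAD=main@D [exp=A main=D]
After op 5 (merge): HEAD=main@I [exp=A main=I]
After op 6 (checkout): HEAD=exp@A [exp=A main=I]
After op 7 (commit): HEAD=exp@K [exp=K main=I]
After op 8 (reset): HEAD=exp@E [exp=E main=I]
After op 9 (reset): HEAD=exp@K [exp=K main=I]
After op 10 (branch): HEAD=exp@K [dev=K exp=K main=I]
commit A: parents=[]
commit B: parents=['E']
commit D: parents=['B']
commit E: parents=['A']
commit I: parents=['D', 'A']
commit K: parents=['A']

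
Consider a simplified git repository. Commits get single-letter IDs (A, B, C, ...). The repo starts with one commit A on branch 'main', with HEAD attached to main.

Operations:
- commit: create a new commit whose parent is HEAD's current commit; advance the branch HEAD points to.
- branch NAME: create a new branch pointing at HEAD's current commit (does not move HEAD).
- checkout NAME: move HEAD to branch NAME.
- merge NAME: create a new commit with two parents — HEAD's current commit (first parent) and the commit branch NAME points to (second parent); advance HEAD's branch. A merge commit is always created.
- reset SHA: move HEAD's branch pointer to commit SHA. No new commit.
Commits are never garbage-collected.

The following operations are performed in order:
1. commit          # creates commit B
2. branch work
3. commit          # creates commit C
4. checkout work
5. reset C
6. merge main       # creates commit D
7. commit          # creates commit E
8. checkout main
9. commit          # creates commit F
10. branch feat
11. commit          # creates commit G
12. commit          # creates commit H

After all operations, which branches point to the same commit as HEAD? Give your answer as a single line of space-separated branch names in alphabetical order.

After op 1 (commit): HEAD=main@B [main=B]
After op 2 (branch): HEAD=main@B [main=B work=B]
After op 3 (commit): HEAD=main@C [main=C work=B]
After op 4 (checkout): HEAD=work@B [main=C work=B]
After op 5 (reset): HEAD=work@C [main=C work=C]
After op 6 (merge): HEAD=work@D [main=C work=D]
After op 7 (commit): HEAD=work@E [main=C work=E]
After op 8 (checkout): HEAD=main@C [main=C work=E]
After op 9 (commit): HEAD=main@F [main=F work=E]
After op 10 (branch): HEAD=main@F [feat=F main=F work=E]
After op 11 (commit): HEAD=main@G [feat=F main=G work=E]
After op 12 (commit): HEAD=main@H [feat=F main=H work=E]

Answer: main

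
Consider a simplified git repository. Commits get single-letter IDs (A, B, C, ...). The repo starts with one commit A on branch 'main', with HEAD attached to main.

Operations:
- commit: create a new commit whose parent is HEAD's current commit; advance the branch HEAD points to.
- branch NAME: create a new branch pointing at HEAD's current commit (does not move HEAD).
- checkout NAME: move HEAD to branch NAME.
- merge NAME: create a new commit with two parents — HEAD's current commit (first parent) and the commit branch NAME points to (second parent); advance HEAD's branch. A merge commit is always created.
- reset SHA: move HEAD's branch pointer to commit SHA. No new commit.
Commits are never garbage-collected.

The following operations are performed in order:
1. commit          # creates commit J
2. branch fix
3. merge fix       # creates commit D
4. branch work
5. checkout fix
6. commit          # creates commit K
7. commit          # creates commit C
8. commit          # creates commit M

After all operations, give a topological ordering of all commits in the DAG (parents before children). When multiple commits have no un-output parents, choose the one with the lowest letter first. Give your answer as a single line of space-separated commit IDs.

Answer: A J D K C M

Derivation:
After op 1 (commit): HEAD=main@J [main=J]
After op 2 (branch): HEAD=main@J [fix=J main=J]
After op 3 (merge): HEAD=main@D [fix=J main=D]
After op 4 (branch): HEAD=main@D [fix=J main=D work=D]
After op 5 (checkout): HEAD=fix@J [fix=J main=D work=D]
After op 6 (commit): HEAD=fix@K [fix=K main=D work=D]
After op 7 (commit): HEAD=fix@C [fix=C main=D work=D]
After op 8 (commit): HEAD=fix@M [fix=M main=D work=D]
commit A: parents=[]
commit C: parents=['K']
commit D: parents=['J', 'J']
commit J: parents=['A']
commit K: parents=['J']
commit M: parents=['C']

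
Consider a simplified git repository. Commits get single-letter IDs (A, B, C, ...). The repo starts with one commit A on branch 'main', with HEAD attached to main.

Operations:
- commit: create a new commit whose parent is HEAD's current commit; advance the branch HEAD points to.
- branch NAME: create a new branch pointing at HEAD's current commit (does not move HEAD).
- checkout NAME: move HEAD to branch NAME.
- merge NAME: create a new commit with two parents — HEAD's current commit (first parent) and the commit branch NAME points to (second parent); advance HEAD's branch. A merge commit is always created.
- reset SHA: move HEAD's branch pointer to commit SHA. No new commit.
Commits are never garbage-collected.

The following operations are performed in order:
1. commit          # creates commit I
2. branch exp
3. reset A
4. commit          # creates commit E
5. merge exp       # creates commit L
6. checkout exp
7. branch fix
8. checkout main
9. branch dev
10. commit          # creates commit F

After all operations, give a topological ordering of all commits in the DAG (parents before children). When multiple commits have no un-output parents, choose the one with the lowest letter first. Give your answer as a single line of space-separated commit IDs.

After op 1 (commit): HEAD=main@I [main=I]
After op 2 (branch): HEAD=main@I [exp=I main=I]
After op 3 (reset): HEAD=main@A [exp=I main=A]
After op 4 (commit): HEAD=main@E [exp=I main=E]
After op 5 (merge): HEAD=main@L [exp=I main=L]
After op 6 (checkout): HEAD=exp@I [exp=I main=L]
After op 7 (branch): HEAD=exp@I [exp=I fix=I main=L]
After op 8 (checkout): HEAD=main@L [exp=I fix=I main=L]
After op 9 (branch): HEAD=main@L [dev=L exp=I fix=I main=L]
After op 10 (commit): HEAD=main@F [dev=L exp=I fix=I main=F]
commit A: parents=[]
commit E: parents=['A']
commit F: parents=['L']
commit I: parents=['A']
commit L: parents=['E', 'I']

Answer: A E I L F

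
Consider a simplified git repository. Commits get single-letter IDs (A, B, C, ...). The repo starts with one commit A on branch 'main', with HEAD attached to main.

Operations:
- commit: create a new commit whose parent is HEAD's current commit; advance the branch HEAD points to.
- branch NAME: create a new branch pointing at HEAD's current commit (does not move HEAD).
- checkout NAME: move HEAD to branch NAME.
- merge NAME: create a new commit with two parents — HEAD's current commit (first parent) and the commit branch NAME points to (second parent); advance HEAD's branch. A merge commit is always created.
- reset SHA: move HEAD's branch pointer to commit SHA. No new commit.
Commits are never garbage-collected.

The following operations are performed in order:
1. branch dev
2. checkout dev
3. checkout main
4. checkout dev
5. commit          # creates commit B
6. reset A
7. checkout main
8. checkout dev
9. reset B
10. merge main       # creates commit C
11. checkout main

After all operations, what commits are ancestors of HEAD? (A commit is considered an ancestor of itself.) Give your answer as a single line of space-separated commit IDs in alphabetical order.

Answer: A

Derivation:
After op 1 (branch): HEAD=main@A [dev=A main=A]
After op 2 (checkout): HEAD=dev@A [dev=A main=A]
After op 3 (checkout): HEAD=main@A [dev=A main=A]
After op 4 (checkout): HEAD=dev@A [dev=A main=A]
After op 5 (commit): HEAD=dev@B [dev=B main=A]
After op 6 (reset): HEAD=dev@A [dev=A main=A]
After op 7 (checkout): HEAD=main@A [dev=A main=A]
After op 8 (checkout): HEAD=dev@A [dev=A main=A]
After op 9 (reset): HEAD=dev@B [dev=B main=A]
After op 10 (merge): HEAD=dev@C [dev=C main=A]
After op 11 (checkout): HEAD=main@A [dev=C main=A]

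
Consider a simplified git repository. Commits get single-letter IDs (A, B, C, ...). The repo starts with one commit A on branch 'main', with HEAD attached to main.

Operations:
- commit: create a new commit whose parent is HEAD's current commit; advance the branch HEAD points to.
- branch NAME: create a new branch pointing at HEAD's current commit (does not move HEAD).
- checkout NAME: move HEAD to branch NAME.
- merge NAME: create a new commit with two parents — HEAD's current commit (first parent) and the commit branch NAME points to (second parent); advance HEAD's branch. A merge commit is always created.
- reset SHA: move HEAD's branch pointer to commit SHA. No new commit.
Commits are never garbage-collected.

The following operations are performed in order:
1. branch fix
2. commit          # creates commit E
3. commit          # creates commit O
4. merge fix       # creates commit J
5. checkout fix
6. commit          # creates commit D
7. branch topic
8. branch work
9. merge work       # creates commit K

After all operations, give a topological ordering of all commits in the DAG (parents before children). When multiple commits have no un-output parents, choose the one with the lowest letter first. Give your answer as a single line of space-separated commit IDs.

Answer: A D E K O J

Derivation:
After op 1 (branch): HEAD=main@A [fix=A main=A]
After op 2 (commit): HEAD=main@E [fix=A main=E]
After op 3 (commit): HEAD=main@O [fix=A main=O]
After op 4 (merge): HEAD=main@J [fix=A main=J]
After op 5 (checkout): HEAD=fix@A [fix=A main=J]
After op 6 (commit): HEAD=fix@D [fix=D main=J]
After op 7 (branch): HEAD=fix@D [fix=D main=J topic=D]
After op 8 (branch): HEAD=fix@D [fix=D main=J topic=D work=D]
After op 9 (merge): HEAD=fix@K [fix=K main=J topic=D work=D]
commit A: parents=[]
commit D: parents=['A']
commit E: parents=['A']
commit J: parents=['O', 'A']
commit K: parents=['D', 'D']
commit O: parents=['E']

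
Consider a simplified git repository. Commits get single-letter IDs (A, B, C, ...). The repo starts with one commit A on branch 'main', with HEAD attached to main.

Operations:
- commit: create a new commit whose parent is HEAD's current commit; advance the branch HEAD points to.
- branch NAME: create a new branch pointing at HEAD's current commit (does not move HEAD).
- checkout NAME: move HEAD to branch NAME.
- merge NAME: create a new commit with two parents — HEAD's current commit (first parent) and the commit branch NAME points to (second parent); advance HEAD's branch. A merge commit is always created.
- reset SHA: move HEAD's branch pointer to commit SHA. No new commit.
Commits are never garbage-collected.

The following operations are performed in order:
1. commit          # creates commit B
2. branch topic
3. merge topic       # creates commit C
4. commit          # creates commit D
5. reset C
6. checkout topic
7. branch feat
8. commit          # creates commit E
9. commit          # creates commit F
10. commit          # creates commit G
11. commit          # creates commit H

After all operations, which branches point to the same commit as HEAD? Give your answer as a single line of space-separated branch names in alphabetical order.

Answer: topic

Derivation:
After op 1 (commit): HEAD=main@B [main=B]
After op 2 (branch): HEAD=main@B [main=B topic=B]
After op 3 (merge): HEAD=main@C [main=C topic=B]
After op 4 (commit): HEAD=main@D [main=D topic=B]
After op 5 (reset): HEAD=main@C [main=C topic=B]
After op 6 (checkout): HEAD=topic@B [main=C topic=B]
After op 7 (branch): HEAD=topic@B [feat=B main=C topic=B]
After op 8 (commit): HEAD=topic@E [feat=B main=C topic=E]
After op 9 (commit): HEAD=topic@F [feat=B main=C topic=F]
After op 10 (commit): HEAD=topic@G [feat=B main=C topic=G]
After op 11 (commit): HEAD=topic@H [feat=B main=C topic=H]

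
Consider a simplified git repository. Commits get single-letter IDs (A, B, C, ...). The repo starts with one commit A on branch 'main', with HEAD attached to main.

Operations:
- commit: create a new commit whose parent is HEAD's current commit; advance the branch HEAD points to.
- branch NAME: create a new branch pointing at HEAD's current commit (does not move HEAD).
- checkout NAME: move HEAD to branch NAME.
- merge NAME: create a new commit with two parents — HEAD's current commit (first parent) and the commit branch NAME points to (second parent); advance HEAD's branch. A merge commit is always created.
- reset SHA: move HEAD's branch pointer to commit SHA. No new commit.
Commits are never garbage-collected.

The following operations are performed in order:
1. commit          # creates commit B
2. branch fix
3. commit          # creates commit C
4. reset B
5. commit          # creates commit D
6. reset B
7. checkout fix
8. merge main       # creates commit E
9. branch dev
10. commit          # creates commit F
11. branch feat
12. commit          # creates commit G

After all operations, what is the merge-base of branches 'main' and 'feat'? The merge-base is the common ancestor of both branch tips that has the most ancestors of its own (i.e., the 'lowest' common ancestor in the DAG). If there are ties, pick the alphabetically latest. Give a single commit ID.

After op 1 (commit): HEAD=main@B [main=B]
After op 2 (branch): HEAD=main@B [fix=B main=B]
After op 3 (commit): HEAD=main@C [fix=B main=C]
After op 4 (reset): HEAD=main@B [fix=B main=B]
After op 5 (commit): HEAD=main@D [fix=B main=D]
After op 6 (reset): HEAD=main@B [fix=B main=B]
After op 7 (checkout): HEAD=fix@B [fix=B main=B]
After op 8 (merge): HEAD=fix@E [fix=E main=B]
After op 9 (branch): HEAD=fix@E [dev=E fix=E main=B]
After op 10 (commit): HEAD=fix@F [dev=E fix=F main=B]
After op 11 (branch): HEAD=fix@F [dev=E feat=F fix=F main=B]
After op 12 (commit): HEAD=fix@G [dev=E feat=F fix=G main=B]
ancestors(main=B): ['A', 'B']
ancestors(feat=F): ['A', 'B', 'E', 'F']
common: ['A', 'B']

Answer: B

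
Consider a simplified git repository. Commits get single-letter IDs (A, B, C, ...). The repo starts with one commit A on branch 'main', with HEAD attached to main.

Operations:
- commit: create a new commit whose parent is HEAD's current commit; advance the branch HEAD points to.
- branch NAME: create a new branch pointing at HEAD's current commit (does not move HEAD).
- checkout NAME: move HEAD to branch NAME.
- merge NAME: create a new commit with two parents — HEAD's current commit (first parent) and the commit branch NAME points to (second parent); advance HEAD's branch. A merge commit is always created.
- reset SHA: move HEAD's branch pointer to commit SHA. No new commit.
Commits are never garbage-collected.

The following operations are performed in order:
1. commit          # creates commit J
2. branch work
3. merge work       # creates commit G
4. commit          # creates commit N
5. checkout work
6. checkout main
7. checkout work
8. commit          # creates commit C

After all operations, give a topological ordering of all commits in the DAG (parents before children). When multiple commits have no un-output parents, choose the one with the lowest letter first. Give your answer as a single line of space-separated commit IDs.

After op 1 (commit): HEAD=main@J [main=J]
After op 2 (branch): HEAD=main@J [main=J work=J]
After op 3 (merge): HEAD=main@G [main=G work=J]
After op 4 (commit): HEAD=main@N [main=N work=J]
After op 5 (checkout): HEAD=work@J [main=N work=J]
After op 6 (checkout): HEAD=main@N [main=N work=J]
After op 7 (checkout): HEAD=work@J [main=N work=J]
After op 8 (commit): HEAD=work@C [main=N work=C]
commit A: parents=[]
commit C: parents=['J']
commit G: parents=['J', 'J']
commit J: parents=['A']
commit N: parents=['G']

Answer: A J C G N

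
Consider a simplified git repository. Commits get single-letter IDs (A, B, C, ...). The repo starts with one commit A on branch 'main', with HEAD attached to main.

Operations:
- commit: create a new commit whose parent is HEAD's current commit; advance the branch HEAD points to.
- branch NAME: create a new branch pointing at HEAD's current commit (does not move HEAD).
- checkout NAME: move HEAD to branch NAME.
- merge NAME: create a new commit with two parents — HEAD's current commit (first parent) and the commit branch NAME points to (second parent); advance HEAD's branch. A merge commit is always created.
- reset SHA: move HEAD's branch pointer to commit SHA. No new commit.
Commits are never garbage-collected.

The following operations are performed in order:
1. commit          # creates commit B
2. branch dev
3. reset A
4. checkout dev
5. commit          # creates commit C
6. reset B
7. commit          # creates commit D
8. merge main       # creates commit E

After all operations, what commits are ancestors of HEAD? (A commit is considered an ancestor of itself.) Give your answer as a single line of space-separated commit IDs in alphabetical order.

After op 1 (commit): HEAD=main@B [main=B]
After op 2 (branch): HEAD=main@B [dev=B main=B]
After op 3 (reset): HEAD=main@A [dev=B main=A]
After op 4 (checkout): HEAD=dev@B [dev=B main=A]
After op 5 (commit): HEAD=dev@C [dev=C main=A]
After op 6 (reset): HEAD=dev@B [dev=B main=A]
After op 7 (commit): HEAD=dev@D [dev=D main=A]
After op 8 (merge): HEAD=dev@E [dev=E main=A]

Answer: A B D E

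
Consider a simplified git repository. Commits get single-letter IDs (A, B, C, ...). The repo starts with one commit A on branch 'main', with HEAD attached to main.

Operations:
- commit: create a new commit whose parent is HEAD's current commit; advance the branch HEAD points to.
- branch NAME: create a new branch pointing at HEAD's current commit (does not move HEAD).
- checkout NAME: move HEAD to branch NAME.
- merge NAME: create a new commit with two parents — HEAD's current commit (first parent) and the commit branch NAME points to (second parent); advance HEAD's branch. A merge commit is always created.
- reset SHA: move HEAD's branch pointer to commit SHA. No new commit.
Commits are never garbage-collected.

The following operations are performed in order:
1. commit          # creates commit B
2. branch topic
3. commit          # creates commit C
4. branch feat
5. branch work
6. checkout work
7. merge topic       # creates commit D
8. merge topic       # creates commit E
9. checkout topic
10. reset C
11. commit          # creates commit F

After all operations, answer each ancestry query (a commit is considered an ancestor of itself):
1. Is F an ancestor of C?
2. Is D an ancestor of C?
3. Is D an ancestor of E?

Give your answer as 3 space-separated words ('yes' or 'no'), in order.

Answer: no no yes

Derivation:
After op 1 (commit): HEAD=main@B [main=B]
After op 2 (branch): HEAD=main@B [main=B topic=B]
After op 3 (commit): HEAD=main@C [main=C topic=B]
After op 4 (branch): HEAD=main@C [feat=C main=C topic=B]
After op 5 (branch): HEAD=main@C [feat=C main=C topic=B work=C]
After op 6 (checkout): HEAD=work@C [feat=C main=C topic=B work=C]
After op 7 (merge): HEAD=work@D [feat=C main=C topic=B work=D]
After op 8 (merge): HEAD=work@E [feat=C main=C topic=B work=E]
After op 9 (checkout): HEAD=topic@B [feat=C main=C topic=B work=E]
After op 10 (reset): HEAD=topic@C [feat=C main=C topic=C work=E]
After op 11 (commit): HEAD=topic@F [feat=C main=C topic=F work=E]
ancestors(C) = {A,B,C}; F in? no
ancestors(C) = {A,B,C}; D in? no
ancestors(E) = {A,B,C,D,E}; D in? yes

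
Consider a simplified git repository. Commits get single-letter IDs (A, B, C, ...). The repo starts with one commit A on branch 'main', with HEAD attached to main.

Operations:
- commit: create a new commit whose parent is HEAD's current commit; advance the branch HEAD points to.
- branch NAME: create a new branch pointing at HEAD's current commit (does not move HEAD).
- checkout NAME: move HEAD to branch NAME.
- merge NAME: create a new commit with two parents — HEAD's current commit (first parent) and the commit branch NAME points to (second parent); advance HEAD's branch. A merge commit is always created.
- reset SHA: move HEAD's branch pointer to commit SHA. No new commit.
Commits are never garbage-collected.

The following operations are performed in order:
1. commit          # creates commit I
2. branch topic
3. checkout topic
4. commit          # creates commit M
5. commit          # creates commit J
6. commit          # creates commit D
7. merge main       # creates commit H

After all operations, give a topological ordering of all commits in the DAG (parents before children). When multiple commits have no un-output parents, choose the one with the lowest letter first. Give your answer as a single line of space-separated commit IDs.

After op 1 (commit): HEAD=main@I [main=I]
After op 2 (branch): HEAD=main@I [main=I topic=I]
After op 3 (checkout): HEAD=topic@I [main=I topic=I]
After op 4 (commit): HEAD=topic@M [main=I topic=M]
After op 5 (commit): HEAD=topic@J [main=I topic=J]
After op 6 (commit): HEAD=topic@D [main=I topic=D]
After op 7 (merge): HEAD=topic@H [main=I topic=H]
commit A: parents=[]
commit D: parents=['J']
commit H: parents=['D', 'I']
commit I: parents=['A']
commit J: parents=['M']
commit M: parents=['I']

Answer: A I M J D H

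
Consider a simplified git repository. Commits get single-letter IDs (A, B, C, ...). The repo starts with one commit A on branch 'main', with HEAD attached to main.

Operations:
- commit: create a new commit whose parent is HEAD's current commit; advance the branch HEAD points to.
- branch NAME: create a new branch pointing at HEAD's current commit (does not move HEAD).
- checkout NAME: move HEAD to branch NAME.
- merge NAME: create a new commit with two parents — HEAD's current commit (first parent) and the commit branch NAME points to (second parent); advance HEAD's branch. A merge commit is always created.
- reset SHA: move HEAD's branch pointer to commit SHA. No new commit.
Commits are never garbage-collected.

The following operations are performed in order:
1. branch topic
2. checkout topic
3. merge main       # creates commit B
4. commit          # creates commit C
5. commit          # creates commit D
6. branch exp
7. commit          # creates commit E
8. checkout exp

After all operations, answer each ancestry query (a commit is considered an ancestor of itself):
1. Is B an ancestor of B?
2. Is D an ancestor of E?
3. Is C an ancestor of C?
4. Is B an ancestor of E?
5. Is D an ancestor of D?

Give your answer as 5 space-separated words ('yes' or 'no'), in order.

After op 1 (branch): HEAD=main@A [main=A topic=A]
After op 2 (checkout): HEAD=topic@A [main=A topic=A]
After op 3 (merge): HEAD=topic@B [main=A topic=B]
After op 4 (commit): HEAD=topic@C [main=A topic=C]
After op 5 (commit): HEAD=topic@D [main=A topic=D]
After op 6 (branch): HEAD=topic@D [exp=D main=A topic=D]
After op 7 (commit): HEAD=topic@E [exp=D main=A topic=E]
After op 8 (checkout): HEAD=exp@D [exp=D main=A topic=E]
ancestors(B) = {A,B}; B in? yes
ancestors(E) = {A,B,C,D,E}; D in? yes
ancestors(C) = {A,B,C}; C in? yes
ancestors(E) = {A,B,C,D,E}; B in? yes
ancestors(D) = {A,B,C,D}; D in? yes

Answer: yes yes yes yes yes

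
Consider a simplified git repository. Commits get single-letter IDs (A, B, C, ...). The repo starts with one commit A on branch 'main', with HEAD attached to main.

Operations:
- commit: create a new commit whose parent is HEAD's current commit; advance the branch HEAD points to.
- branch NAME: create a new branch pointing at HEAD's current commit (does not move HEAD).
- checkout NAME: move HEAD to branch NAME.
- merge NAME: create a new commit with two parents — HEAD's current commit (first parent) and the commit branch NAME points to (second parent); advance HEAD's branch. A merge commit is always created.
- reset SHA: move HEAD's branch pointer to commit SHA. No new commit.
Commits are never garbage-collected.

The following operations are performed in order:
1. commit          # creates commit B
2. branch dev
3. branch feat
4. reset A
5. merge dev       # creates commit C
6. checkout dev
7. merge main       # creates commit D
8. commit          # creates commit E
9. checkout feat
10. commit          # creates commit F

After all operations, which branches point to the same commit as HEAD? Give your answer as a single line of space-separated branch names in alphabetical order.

Answer: feat

Derivation:
After op 1 (commit): HEAD=main@B [main=B]
After op 2 (branch): HEAD=main@B [dev=B main=B]
After op 3 (branch): HEAD=main@B [dev=B feat=B main=B]
After op 4 (reset): HEAD=main@A [dev=B feat=B main=A]
After op 5 (merge): HEAD=main@C [dev=B feat=B main=C]
After op 6 (checkout): HEAD=dev@B [dev=B feat=B main=C]
After op 7 (merge): HEAD=dev@D [dev=D feat=B main=C]
After op 8 (commit): HEAD=dev@E [dev=E feat=B main=C]
After op 9 (checkout): HEAD=feat@B [dev=E feat=B main=C]
After op 10 (commit): HEAD=feat@F [dev=E feat=F main=C]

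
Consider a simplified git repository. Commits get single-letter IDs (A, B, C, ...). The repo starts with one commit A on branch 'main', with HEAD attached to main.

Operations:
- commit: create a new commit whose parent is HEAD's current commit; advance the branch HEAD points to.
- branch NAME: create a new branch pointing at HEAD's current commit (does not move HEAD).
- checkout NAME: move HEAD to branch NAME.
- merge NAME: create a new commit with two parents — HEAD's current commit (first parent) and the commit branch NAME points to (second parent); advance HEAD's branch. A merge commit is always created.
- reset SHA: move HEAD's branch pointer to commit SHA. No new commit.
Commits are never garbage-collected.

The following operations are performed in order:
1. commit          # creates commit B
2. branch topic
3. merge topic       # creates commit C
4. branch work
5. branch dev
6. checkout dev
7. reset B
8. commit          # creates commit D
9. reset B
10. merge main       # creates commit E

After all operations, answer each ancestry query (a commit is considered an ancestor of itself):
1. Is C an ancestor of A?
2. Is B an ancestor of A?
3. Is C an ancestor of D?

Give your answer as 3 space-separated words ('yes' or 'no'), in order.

Answer: no no no

Derivation:
After op 1 (commit): HEAD=main@B [main=B]
After op 2 (branch): HEAD=main@B [main=B topic=B]
After op 3 (merge): HEAD=main@C [main=C topic=B]
After op 4 (branch): HEAD=main@C [main=C topic=B work=C]
After op 5 (branch): HEAD=main@C [dev=C main=C topic=B work=C]
After op 6 (checkout): HEAD=dev@C [dev=C main=C topic=B work=C]
After op 7 (reset): HEAD=dev@B [dev=B main=C topic=B work=C]
After op 8 (commit): HEAD=dev@D [dev=D main=C topic=B work=C]
After op 9 (reset): HEAD=dev@B [dev=B main=C topic=B work=C]
After op 10 (merge): HEAD=dev@E [dev=E main=C topic=B work=C]
ancestors(A) = {A}; C in? no
ancestors(A) = {A}; B in? no
ancestors(D) = {A,B,D}; C in? no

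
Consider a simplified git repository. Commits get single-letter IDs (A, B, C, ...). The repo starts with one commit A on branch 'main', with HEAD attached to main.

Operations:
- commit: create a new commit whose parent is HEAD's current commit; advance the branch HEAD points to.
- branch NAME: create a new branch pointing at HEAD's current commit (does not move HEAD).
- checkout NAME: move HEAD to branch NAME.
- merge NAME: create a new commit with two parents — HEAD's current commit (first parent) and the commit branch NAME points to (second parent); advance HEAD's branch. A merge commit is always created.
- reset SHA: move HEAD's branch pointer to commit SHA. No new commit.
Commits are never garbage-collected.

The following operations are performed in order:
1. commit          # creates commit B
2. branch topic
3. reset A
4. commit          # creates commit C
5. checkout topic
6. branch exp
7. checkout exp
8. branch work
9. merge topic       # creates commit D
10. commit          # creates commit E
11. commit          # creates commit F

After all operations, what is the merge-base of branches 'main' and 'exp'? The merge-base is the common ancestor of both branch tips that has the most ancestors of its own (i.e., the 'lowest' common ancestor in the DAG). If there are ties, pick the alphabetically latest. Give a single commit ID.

After op 1 (commit): HEAD=main@B [main=B]
After op 2 (branch): HEAD=main@B [main=B topic=B]
After op 3 (reset): HEAD=main@A [main=A topic=B]
After op 4 (commit): HEAD=main@C [main=C topic=B]
After op 5 (checkout): HEAD=topic@B [main=C topic=B]
After op 6 (branch): HEAD=topic@B [exp=B main=C topic=B]
After op 7 (checkout): HEAD=exp@B [exp=B main=C topic=B]
After op 8 (branch): HEAD=exp@B [exp=B main=C topic=B work=B]
After op 9 (merge): HEAD=exp@D [exp=D main=C topic=B work=B]
After op 10 (commit): HEAD=exp@E [exp=E main=C topic=B work=B]
After op 11 (commit): HEAD=exp@F [exp=F main=C topic=B work=B]
ancestors(main=C): ['A', 'C']
ancestors(exp=F): ['A', 'B', 'D', 'E', 'F']
common: ['A']

Answer: A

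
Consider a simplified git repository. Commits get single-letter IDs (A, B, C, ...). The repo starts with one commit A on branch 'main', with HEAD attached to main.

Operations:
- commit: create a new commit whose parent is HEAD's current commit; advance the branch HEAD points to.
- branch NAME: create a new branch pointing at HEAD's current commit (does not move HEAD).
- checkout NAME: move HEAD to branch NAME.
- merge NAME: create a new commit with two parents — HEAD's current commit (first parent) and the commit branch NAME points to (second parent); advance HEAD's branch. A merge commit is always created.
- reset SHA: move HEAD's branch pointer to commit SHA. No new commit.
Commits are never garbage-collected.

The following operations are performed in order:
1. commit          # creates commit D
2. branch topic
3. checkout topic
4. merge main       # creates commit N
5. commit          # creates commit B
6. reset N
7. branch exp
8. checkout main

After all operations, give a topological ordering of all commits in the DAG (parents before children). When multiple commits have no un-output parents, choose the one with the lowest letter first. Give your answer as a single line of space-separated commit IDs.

Answer: A D N B

Derivation:
After op 1 (commit): HEAD=main@D [main=D]
After op 2 (branch): HEAD=main@D [main=D topic=D]
After op 3 (checkout): HEAD=topic@D [main=D topic=D]
After op 4 (merge): HEAD=topic@N [main=D topic=N]
After op 5 (commit): HEAD=topic@B [main=D topic=B]
After op 6 (reset): HEAD=topic@N [main=D topic=N]
After op 7 (branch): HEAD=topic@N [exp=N main=D topic=N]
After op 8 (checkout): HEAD=main@D [exp=N main=D topic=N]
commit A: parents=[]
commit B: parents=['N']
commit D: parents=['A']
commit N: parents=['D', 'D']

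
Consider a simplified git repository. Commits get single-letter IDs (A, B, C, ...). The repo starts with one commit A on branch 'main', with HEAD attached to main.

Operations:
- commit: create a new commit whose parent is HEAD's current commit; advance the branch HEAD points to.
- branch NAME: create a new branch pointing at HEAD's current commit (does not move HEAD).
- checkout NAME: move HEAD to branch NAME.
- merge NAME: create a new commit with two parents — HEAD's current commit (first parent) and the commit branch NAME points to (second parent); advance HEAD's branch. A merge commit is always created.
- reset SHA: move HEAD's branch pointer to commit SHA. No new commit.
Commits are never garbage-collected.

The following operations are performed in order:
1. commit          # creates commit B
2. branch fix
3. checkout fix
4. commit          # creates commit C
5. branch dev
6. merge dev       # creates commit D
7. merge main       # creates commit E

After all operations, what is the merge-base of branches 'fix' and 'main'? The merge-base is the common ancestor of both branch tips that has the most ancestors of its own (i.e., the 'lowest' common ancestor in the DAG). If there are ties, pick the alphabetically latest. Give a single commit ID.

After op 1 (commit): HEAD=main@B [main=B]
After op 2 (branch): HEAD=main@B [fix=B main=B]
After op 3 (checkout): HEAD=fix@B [fix=B main=B]
After op 4 (commit): HEAD=fix@C [fix=C main=B]
After op 5 (branch): HEAD=fix@C [dev=C fix=C main=B]
After op 6 (merge): HEAD=fix@D [dev=C fix=D main=B]
After op 7 (merge): HEAD=fix@E [dev=C fix=E main=B]
ancestors(fix=E): ['A', 'B', 'C', 'D', 'E']
ancestors(main=B): ['A', 'B']
common: ['A', 'B']

Answer: B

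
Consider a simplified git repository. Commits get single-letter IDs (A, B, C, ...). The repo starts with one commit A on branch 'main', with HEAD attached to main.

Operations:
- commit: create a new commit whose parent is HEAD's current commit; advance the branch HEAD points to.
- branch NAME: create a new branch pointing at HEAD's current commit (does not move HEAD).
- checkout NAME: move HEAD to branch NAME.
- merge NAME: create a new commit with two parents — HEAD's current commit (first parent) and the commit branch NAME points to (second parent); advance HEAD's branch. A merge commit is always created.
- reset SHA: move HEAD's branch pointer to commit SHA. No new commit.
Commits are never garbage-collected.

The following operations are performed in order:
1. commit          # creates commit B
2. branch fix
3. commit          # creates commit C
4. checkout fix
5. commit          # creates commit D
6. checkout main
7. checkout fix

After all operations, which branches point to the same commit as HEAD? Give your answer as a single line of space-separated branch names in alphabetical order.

After op 1 (commit): HEAD=main@B [main=B]
After op 2 (branch): HEAD=main@B [fix=B main=B]
After op 3 (commit): HEAD=main@C [fix=B main=C]
After op 4 (checkout): HEAD=fix@B [fix=B main=C]
After op 5 (commit): HEAD=fix@D [fix=D main=C]
After op 6 (checkout): HEAD=main@C [fix=D main=C]
After op 7 (checkout): HEAD=fix@D [fix=D main=C]

Answer: fix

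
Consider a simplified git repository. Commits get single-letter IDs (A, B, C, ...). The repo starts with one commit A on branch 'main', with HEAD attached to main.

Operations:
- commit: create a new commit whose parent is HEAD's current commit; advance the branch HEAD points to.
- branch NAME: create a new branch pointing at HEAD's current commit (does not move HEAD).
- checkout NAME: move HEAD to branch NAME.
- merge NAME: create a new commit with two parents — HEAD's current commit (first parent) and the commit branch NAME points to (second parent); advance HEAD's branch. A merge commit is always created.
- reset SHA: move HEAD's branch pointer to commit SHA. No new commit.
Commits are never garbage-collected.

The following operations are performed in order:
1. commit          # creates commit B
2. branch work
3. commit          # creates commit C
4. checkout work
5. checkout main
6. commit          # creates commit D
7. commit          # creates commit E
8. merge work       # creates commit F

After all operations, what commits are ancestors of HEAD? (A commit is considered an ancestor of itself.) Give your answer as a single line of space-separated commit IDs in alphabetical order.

Answer: A B C D E F

Derivation:
After op 1 (commit): HEAD=main@B [main=B]
After op 2 (branch): HEAD=main@B [main=B work=B]
After op 3 (commit): HEAD=main@C [main=C work=B]
After op 4 (checkout): HEAD=work@B [main=C work=B]
After op 5 (checkout): HEAD=main@C [main=C work=B]
After op 6 (commit): HEAD=main@D [main=D work=B]
After op 7 (commit): HEAD=main@E [main=E work=B]
After op 8 (merge): HEAD=main@F [main=F work=B]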